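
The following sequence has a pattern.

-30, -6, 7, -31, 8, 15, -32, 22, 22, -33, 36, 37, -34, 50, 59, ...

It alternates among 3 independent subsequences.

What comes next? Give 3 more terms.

-35, 64, 96

Split by position mod 3: positions 1, 4, 7, … form one track, and each other residue class forms its own.
Subsequence A = -30, -31, -32, -33, -34: linear: a_n = -29 − n.
Subsequence B = -6, 8, 22, 36, 50: linear: a_n = -20 + 14·n.
Subsequence C = 7, 15, 22, 37, 59: Fibonacci-style (each term is the sum of the two before it).
The 16th slot belongs to subsequence A; its 6th term is -35.
The 17th slot belongs to subsequence B; its 6th term is 64.
Term 18 comes from subsequence C (its 6th entry): 96.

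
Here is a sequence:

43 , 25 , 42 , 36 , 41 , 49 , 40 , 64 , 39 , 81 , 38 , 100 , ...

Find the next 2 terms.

Positions 1, 3, 5, … form one subsequence and positions 2, 4, 6, … form another.
Track A: 43, 42, 41, 40, 39, 38 — linear: a_n = 44 − n.
Track B: 25, 36, 49, 64, 81, 100 — consecutive squares n² from n = 5.
The 13th slot belongs to track A; its 7th term is 37.
Position 14 → track B, term 7 = 121.

37, 121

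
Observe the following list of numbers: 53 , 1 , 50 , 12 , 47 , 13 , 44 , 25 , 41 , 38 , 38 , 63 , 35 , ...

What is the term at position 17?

29

Odd-indexed and even-indexed terms follow separate rules.
Subsequence A: 53, 50, 47, 44, 41, 38, 35 — subtracting 3 each time.
Subsequence B: 1, 12, 13, 25, 38, 63 — a Fibonacci-like recurrence a_n = a_{n-1} + a_{n-2}.
The 17th slot belongs to subsequence A; its 9th term is 29.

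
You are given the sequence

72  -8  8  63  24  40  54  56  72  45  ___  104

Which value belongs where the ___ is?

Reading positions in blocks of 3 reveals the pattern ABB — 2 tracks woven together.
Stream A: 72, 63, 54, 45 — arithmetic, step −9.
Stream B: -8, 8, 24, 40, 56, 72, ?, 104 — adding 16 each time.
Stream B's pattern makes the blank 88.

88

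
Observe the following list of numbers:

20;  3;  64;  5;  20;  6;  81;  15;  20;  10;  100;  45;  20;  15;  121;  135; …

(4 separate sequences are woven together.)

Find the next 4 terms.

The terms cycle through 4 interleaved subsequences.
Track A = 20, 20, 20, 20: always 20.
Track B = 3, 6, 10, 15: triangular numbers n(n+1)/2 for n = 2, 3, ….
Track C = 64, 81, 100, 121: the squares 8², 9², 10², ….
Track D = 5, 15, 45, 135: geometric, ×3 each step.
The 17th slot belongs to track A; its 5th term is 20.
Term 18 comes from track B (its 5th entry): 21.
Term 19 comes from track C (its 5th entry): 144.
Position 20 → track D, term 5 = 405.

20, 21, 144, 405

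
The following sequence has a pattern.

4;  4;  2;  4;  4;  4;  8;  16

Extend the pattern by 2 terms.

4, 4

Reading positions in blocks of 4 reveals the pattern AABB — 2 tracks woven together.
Track A = 4, 4, 4, 4: always 4.
Track B = 2, 4, 8, 16: powers of 2.
Position 9 falls in track A as its term 5, giving 4.
The 10th slot belongs to track A; its 6th term is 4.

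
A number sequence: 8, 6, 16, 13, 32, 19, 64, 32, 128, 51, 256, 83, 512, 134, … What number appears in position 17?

2048

Positions 1, 3, 5, … form one subsequence and positions 2, 4, 6, … form another.
Subsequence A is 8, 16, 32, 64, 128, 256, 512, which is powers of 2.
Subsequence B is 6, 13, 19, 32, 51, 83, 134, which is each term equals the sum of the previous two.
Position 17 → subsequence A, term 9 = 2048.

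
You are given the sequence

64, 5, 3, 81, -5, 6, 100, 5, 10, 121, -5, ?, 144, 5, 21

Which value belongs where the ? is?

15

Taking every 3rd term gives 3 separate tracks.
Track A: 64, 81, 100, 121, 144 — the squares 8², 9², 10², ….
Track B: 5, -5, 5, -5, 5 — the oscillation 5·(−1)^(n+1).
Track C: 3, 6, 10, ?, 21 — triangular numbers n(n+1)/2 for n = 2, 3, ….
So the missing entry in track C is 15.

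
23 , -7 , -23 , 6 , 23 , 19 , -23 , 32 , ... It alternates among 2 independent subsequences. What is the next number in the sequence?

The terms cycle through 2 interleaved subsequences.
Track A = 23, -23, 23, -23: oscillating between 23 and -23.
Track B = -7, 6, 19, 32: arithmetic with common difference +13.
Position 9 → track A, term 5 = 23.

23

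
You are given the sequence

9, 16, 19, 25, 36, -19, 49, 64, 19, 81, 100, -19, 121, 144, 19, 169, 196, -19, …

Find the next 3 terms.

225, 256, 19

Positions follow the repeating pattern AAB; grouping by letter gives 2 tracks.
Track A: 9, 16, 25, 36, 49, 64, 81, 100, 121, 144, 169, 196. The squares 3², 4², 5², ….
Track B: 19, -19, 19, -19, 19, -19. The oscillation 19·(−1)^(n+1).
Position 19 falls in track A as its term 13, giving 225.
Position 20 falls in track A as its term 14, giving 256.
Term 21 comes from track B (its 7th entry): 19.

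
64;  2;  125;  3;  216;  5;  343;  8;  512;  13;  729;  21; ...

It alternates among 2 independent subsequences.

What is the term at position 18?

89

Split by position mod 2 into 2 tracks.
Subsequence A is 64, 125, 216, 343, 512, 729, which is consecutive cubes n³ from n = 4.
Subsequence B is 2, 3, 5, 8, 13, 21, which is each term equals the sum of the previous two.
Position 18 falls in subsequence B as its term 9, giving 89.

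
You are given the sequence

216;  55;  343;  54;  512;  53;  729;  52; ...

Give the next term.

Odd-indexed and even-indexed terms follow separate rules.
Track A = 216, 343, 512, 729: consecutive cubes n³ from n = 6.
Track B = 55, 54, 53, 52: subtracting 1 each time.
Term 9 comes from track A (its 5th entry): 1000.

1000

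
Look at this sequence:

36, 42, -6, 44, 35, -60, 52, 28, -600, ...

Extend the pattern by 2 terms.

Split by position mod 3 into 3 tracks.
Track A: 36, 44, 52 — arithmetic, step +8.
Track B: 42, 35, 28 — arithmetic with common difference −7.
Track C: -6, -60, -600 — a geometric progression (common ratio 10).
Position 10 falls in track A as its term 4, giving 60.
The 11th slot belongs to track B; its 4th term is 21.

60, 21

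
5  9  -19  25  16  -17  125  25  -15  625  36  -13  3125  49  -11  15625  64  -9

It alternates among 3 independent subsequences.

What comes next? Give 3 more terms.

78125, 81, -7

Taking every 3rd term gives 3 separate tracks.
Track A: 5, 25, 125, 625, 3125, 15625. Successive powers of 5.
Track B: 9, 16, 25, 36, 49, 64. The squares 3², 4², 5², ….
Track C: -19, -17, -15, -13, -11, -9. Adding 2 each time.
Position 19 falls in track A as its term 7, giving 78125.
Position 20 falls in track B as its term 7, giving 81.
Position 21 falls in track C as its term 7, giving -7.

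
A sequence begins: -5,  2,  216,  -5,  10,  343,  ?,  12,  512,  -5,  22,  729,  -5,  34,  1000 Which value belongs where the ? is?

Read the sequence 3 terms at a time; column i is its own pattern.
Subsequence A: -5, -5, ?, -5, -5. Constant -5.
Subsequence B: 2, 10, 12, 22, 34. A Fibonacci-like recurrence a_n = a_{n-1} + a_{n-2}.
Subsequence C: 216, 343, 512, 729, 1000. Consecutive cubes n³ from n = 6.
Filling subsequence A at index 3 by its rule yields -5.

-5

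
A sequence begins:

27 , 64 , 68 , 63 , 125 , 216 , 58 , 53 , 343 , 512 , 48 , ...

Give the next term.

43

Reading positions in blocks of 4 reveals the pattern AABB — 2 tracks woven together.
Stream A = 27, 64, 125, 216, 343, 512: the cubes 3³, 4³, 5³, ….
Stream B = 68, 63, 58, 53, 48: linear: a_n = 73 − 5·n.
Position 12 → stream B, term 6 = 43.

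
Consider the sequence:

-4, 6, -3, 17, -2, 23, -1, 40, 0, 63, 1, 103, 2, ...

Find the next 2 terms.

Taking every 2nd term gives 2 separate tracks.
Subsequence A: -4, -3, -2, -1, 0, 1, 2. Linear: a_n = -5 + n.
Subsequence B: 6, 17, 23, 40, 63, 103. A Fibonacci-like recurrence a_n = a_{n-1} + a_{n-2}.
Position 14 falls in subsequence B as its term 7, giving 166.
The 15th slot belongs to subsequence A; its 8th term is 3.

166, 3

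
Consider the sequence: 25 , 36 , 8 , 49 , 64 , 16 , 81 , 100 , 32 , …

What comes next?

121

The slot pattern repeats as AAB (period 3), so there are 2 interleaved tracks.
Track A: 25, 36, 49, 64, 81, 100 (perfect squares starting at 5²).
Track B: 8, 16, 32 (powers 2^3, 2^4, 2^5, …).
The 10th slot belongs to track A; its 7th term is 121.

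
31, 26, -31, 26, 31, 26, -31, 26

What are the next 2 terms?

31, 26

Split by position mod 2 into 2 tracks.
Track A = 31, -31, 31, -31: alternating ±31.
Track B = 26, 26, 26, 26: constant 26.
Position 9 → track A, term 5 = 31.
Position 10 falls in track B as its term 5, giving 26.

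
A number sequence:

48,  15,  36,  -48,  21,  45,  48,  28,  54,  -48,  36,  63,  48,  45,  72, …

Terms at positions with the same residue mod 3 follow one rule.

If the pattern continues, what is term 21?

90

Taking every 3rd term gives 3 separate tracks.
Stream A: 48, -48, 48, -48, 48 — oscillating between 48 and -48.
Stream B: 15, 21, 28, 36, 45 — the triangular numbers T_5, T_6, ….
Stream C: 36, 45, 54, 63, 72 — arithmetic with common difference +9.
Position 21 → stream C, term 7 = 90.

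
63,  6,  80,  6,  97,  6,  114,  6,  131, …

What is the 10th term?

6

Positions 1, 3, 5, … form one subsequence and positions 2, 4, 6, … form another.
Track A: 63, 80, 97, 114, 131. Arithmetic with common difference +17.
Track B: 6, 6, 6, 6. Constant 6.
The 10th slot belongs to track B; its 5th term is 6.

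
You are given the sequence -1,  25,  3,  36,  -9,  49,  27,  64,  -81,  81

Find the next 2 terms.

243, 100

Taking every 2nd term gives 2 separate tracks.
Stream A: -1, 3, -9, 27, -81. A geometric progression (common ratio -3).
Stream B: 25, 36, 49, 64, 81. Perfect squares starting at 5².
Position 11 → stream A, term 6 = 243.
The 12th slot belongs to stream B; its 6th term is 100.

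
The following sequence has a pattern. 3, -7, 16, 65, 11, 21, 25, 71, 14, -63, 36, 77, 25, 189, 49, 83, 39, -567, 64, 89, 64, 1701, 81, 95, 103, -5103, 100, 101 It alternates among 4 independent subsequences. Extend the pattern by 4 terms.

167, 15309, 121, 107

Split by position mod 4: positions 1, 5, 9, … form one track, and each other residue class forms its own.
Subsequence A = 3, 11, 14, 25, 39, 64, 103: Fibonacci-style (each term is the sum of the two before it).
Subsequence B = -7, 21, -63, 189, -567, 1701, -5103: geometric with ratio -3.
Subsequence C = 16, 25, 36, 49, 64, 81, 100: the squares 4², 5², 6², ….
Subsequence D = 65, 71, 77, 83, 89, 95, 101: arithmetic with common difference +6.
Position 29 → subsequence A, term 8 = 167.
Term 30 comes from subsequence B (its 8th entry): 15309.
Position 31 falls in subsequence C as its term 8, giving 121.
Position 32 falls in subsequence D as its term 8, giving 107.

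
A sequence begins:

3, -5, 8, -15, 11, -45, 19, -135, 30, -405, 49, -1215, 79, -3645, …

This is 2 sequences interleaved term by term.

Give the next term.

128

Split by position mod 2 into 2 tracks.
Track A: 3, 8, 11, 19, 30, 49, 79 (each term equals the sum of the previous two).
Track B: -5, -15, -45, -135, -405, -1215, -3645 (a geometric progression (common ratio 3)).
Position 15 → track A, term 8 = 128.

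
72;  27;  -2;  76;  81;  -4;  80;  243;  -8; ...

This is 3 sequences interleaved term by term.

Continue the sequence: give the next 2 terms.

The terms cycle through 3 interleaved subsequences.
Stream A is 72, 76, 80, which is arithmetic, step +4.
Stream B is 27, 81, 243, which is successive powers of 3.
Stream C is -2, -4, -8, which is geometric, ×2 each step.
Term 10 comes from stream A (its 4th entry): 84.
The 11th slot belongs to stream B; its 4th term is 729.

84, 729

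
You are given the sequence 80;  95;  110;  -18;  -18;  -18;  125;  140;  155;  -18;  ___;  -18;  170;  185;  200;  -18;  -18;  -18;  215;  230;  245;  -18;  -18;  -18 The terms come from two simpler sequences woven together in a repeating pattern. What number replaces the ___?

Reading positions in blocks of 6 reveals the pattern AAABBB — 2 tracks woven together.
Track A is 80, 95, 110, 125, 140, 155, 170, 185, 200, 215, 230, 245, which is adding 15 each time.
Track B is -18, -18, -18, -18, ?, -18, -18, -18, -18, -18, -18, -18, which is the constant sequence -18.
So the missing entry in track B is -18.

-18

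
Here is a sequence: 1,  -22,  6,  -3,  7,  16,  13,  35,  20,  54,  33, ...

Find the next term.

73

Split by position mod 2 into 2 tracks.
Subsequence A: 1, 6, 7, 13, 20, 33 — each term equals the sum of the previous two.
Subsequence B: -22, -3, 16, 35, 54 — arithmetic, step +19.
Term 12 comes from subsequence B (its 6th entry): 73.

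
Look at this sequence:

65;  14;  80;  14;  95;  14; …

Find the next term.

Positions 1, 3, 5, … form one subsequence and positions 2, 4, 6, … form another.
Track A: 65, 80, 95. Arithmetic with common difference +15.
Track B: 14, 14, 14. Always 14.
Term 7 comes from track A (its 4th entry): 110.

110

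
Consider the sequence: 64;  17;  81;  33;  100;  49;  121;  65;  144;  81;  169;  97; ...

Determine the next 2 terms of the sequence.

Positions 1, 3, 5, … form one subsequence and positions 2, 4, 6, … form another.
Subsequence A: 64, 81, 100, 121, 144, 169 — the squares 8², 9², 10², ….
Subsequence B: 17, 33, 49, 65, 81, 97 — linear: a_n = 1 + 16·n.
The 13th slot belongs to subsequence A; its 7th term is 196.
Position 14 falls in subsequence B as its term 7, giving 113.

196, 113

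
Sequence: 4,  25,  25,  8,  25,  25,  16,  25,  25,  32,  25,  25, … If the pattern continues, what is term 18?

Reading positions in blocks of 3 reveals the pattern ABB — 2 tracks woven together.
Track A: 4, 8, 16, 32 — successive powers of 2.
Track B: 25, 25, 25, 25, 25, 25, 25, 25 — constant 25.
The 18th slot belongs to track B; its 12th term is 25.

25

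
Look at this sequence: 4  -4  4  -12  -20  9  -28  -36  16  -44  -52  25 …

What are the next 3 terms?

Positions follow the repeating pattern AAB; grouping by letter gives 2 tracks.
Track A is 4, -4, -12, -20, -28, -36, -44, -52, which is arithmetic with common difference −8.
Track B is 4, 9, 16, 25, which is consecutive squares n² from n = 2.
The 13th slot belongs to track A; its 9th term is -60.
The 14th slot belongs to track A; its 10th term is -68.
Position 15 → track B, term 5 = 36.

-60, -68, 36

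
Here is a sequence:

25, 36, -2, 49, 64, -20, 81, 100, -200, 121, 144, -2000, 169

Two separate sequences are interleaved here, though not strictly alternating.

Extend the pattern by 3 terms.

Positions follow the repeating pattern AAB; grouping by letter gives 2 tracks.
Stream A: 25, 36, 49, 64, 81, 100, 121, 144, 169. Perfect squares starting at 5².
Stream B: -2, -20, -200, -2000. A geometric progression (common ratio 10).
The 14th slot belongs to stream A; its 10th term is 196.
Position 15 falls in stream B as its term 5, giving -20000.
The 16th slot belongs to stream A; its 11th term is 225.

196, -20000, 225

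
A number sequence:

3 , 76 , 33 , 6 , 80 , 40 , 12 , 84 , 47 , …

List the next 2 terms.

24, 88

Split by position mod 3: positions 1, 4, 7, … form one track, and each other residue class forms its own.
Subsequence A is 3, 6, 12, which is geometric with ratio 2.
Subsequence B is 76, 80, 84, which is arithmetic, step +4.
Subsequence C is 33, 40, 47, which is linear: a_n = 26 + 7·n.
Term 10 comes from subsequence A (its 4th entry): 24.
Position 11 falls in subsequence B as its term 4, giving 88.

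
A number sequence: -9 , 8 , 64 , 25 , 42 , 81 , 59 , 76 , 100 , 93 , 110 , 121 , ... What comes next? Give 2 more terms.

127, 144

Reading positions in blocks of 3 reveals the pattern AAB — 2 tracks woven together.
Subsequence A: -9, 8, 25, 42, 59, 76, 93, 110 — arithmetic with common difference +17.
Subsequence B: 64, 81, 100, 121 — perfect squares starting at 8².
The 13th slot belongs to subsequence A; its 9th term is 127.
Term 14 comes from subsequence A (its 10th entry): 144.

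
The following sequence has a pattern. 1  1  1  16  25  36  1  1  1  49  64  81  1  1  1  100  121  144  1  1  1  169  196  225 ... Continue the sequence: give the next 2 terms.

1, 1

Reading positions in blocks of 6 reveals the pattern AAABBB — 2 tracks woven together.
Track A: 1, 1, 1, 1, 1, 1, 1, 1, 1, 1, 1, 1 — the constant sequence 1.
Track B: 16, 25, 36, 49, 64, 81, 100, 121, 144, 169, 196, 225 — the squares 4², 5², 6², ….
The 25th slot belongs to track A; its 13th term is 1.
Term 26 comes from track A (its 14th entry): 1.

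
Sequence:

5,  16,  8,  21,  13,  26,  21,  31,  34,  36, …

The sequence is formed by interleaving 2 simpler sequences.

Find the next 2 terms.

The terms cycle through 2 interleaved subsequences.
Track A: 5, 8, 13, 21, 34 — each term equals the sum of the previous two.
Track B: 16, 21, 26, 31, 36 — arithmetic, step +5.
Position 11 falls in track A as its term 6, giving 55.
Position 12 falls in track B as its term 6, giving 41.

55, 41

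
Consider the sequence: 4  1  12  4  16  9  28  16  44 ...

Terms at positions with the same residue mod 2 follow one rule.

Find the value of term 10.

Taking every 2nd term gives 2 separate tracks.
Track A is 4, 12, 16, 28, 44, which is Fibonacci-style (each term is the sum of the two before it).
Track B is 1, 4, 9, 16, which is the squares 1², 2², 3², ….
Position 10 falls in track B as its term 5, giving 25.

25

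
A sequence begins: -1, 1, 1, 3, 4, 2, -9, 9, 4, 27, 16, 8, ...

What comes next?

-81

The terms cycle through 3 interleaved subsequences.
Subsequence A: -1, 3, -9, 27 (a geometric progression (common ratio -3)).
Subsequence B: 1, 4, 9, 16 (perfect squares starting at 1²).
Subsequence C: 1, 2, 4, 8 (powers of 2).
Position 13 falls in subsequence A as its term 5, giving -81.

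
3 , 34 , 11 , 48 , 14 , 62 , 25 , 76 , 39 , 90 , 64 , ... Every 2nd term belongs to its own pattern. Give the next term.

Taking every 2nd term gives 2 separate tracks.
Track A: 3, 11, 14, 25, 39, 64 — each term equals the sum of the previous two.
Track B: 34, 48, 62, 76, 90 — arithmetic, step +14.
Term 12 comes from track B (its 6th entry): 104.

104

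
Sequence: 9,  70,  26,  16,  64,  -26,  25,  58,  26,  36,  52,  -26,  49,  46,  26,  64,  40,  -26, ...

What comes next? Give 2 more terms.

The terms cycle through 3 interleaved subsequences.
Stream A = 9, 16, 25, 36, 49, 64: the squares 3², 4², 5², ….
Stream B = 70, 64, 58, 52, 46, 40: linear: a_n = 76 − 6·n.
Stream C = 26, -26, 26, -26, 26, -26: alternating ±26.
Position 19 falls in stream A as its term 7, giving 81.
The 20th slot belongs to stream B; its 7th term is 34.

81, 34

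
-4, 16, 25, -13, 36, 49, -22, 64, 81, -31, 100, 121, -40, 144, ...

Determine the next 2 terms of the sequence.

169, -49

Positions follow the repeating pattern ABB; grouping by letter gives 2 tracks.
Stream A: -4, -13, -22, -31, -40. Arithmetic with common difference −9.
Stream B: 16, 25, 36, 49, 64, 81, 100, 121, 144. The squares 4², 5², 6², ….
Position 15 → stream B, term 10 = 169.
Position 16 falls in stream A as its term 6, giving -49.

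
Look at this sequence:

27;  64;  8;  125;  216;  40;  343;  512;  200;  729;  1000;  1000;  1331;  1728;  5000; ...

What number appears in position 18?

25000

Positions follow the repeating pattern AAB; grouping by letter gives 2 tracks.
Stream A: 27, 64, 125, 216, 343, 512, 729, 1000, 1331, 1728 (the cubes 3³, 4³, 5³, …).
Stream B: 8, 40, 200, 1000, 5000 (multiplying by 5 each time).
Position 18 falls in stream B as its term 6, giving 25000.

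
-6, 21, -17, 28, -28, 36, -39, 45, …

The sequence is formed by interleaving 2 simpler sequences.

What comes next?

-50

The terms cycle through 2 interleaved subsequences.
Track A: -6, -17, -28, -39. Linear: a_n = 5 − 11·n.
Track B: 21, 28, 36, 45. The triangular numbers T_6, T_7, ….
Position 9 falls in track A as its term 5, giving -50.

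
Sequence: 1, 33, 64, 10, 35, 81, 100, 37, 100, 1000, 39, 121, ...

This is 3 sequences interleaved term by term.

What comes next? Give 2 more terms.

10000, 41

Taking every 3rd term gives 3 separate tracks.
Stream A: 1, 10, 100, 1000. Geometric, ×10 each step.
Stream B: 33, 35, 37, 39. Linear: a_n = 31 + 2·n.
Stream C: 64, 81, 100, 121. Perfect squares starting at 8².
Term 13 comes from stream A (its 5th entry): 10000.
Position 14 → stream B, term 5 = 41.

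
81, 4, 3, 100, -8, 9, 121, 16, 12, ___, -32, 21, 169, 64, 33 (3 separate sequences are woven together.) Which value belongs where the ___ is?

144

Split by position mod 3: positions 1, 4, 7, … form one track, and each other residue class forms its own.
Subsequence A: 81, 100, 121, ?, 169 — perfect squares starting at 9².
Subsequence B: 4, -8, 16, -32, 64 — geometric, ×-2 each step.
Subsequence C: 3, 9, 12, 21, 33 — a Fibonacci-like recurrence a_n = a_{n-1} + a_{n-2}.
Subsequence A's pattern makes the blank 144.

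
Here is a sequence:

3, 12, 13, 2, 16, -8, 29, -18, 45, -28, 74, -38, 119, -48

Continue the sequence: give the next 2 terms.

Split by position mod 2 into 2 tracks.
Stream A = 3, 13, 16, 29, 45, 74, 119: Fibonacci-style (each term is the sum of the two before it).
Stream B = 12, 2, -8, -18, -28, -38, -48: arithmetic, step −10.
Position 15 → stream A, term 8 = 193.
Position 16 falls in stream B as its term 8, giving -58.

193, -58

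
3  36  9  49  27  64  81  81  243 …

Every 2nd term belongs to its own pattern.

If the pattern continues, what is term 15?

Taking every 2nd term gives 2 separate tracks.
Stream A: 3, 9, 27, 81, 243 — multiplying by 3 each time.
Stream B: 36, 49, 64, 81 — consecutive squares n² from n = 6.
The 15th slot belongs to stream A; its 8th term is 6561.

6561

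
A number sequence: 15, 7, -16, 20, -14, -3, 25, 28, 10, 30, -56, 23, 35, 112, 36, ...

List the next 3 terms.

Split by position mod 3 into 3 tracks.
Track A: 15, 20, 25, 30, 35 (adding 5 each time).
Track B: 7, -14, 28, -56, 112 (multiplying by -2 each time).
Track C: -16, -3, 10, 23, 36 (linear: a_n = -29 + 13·n).
The 16th slot belongs to track A; its 6th term is 40.
Position 17 falls in track B as its term 6, giving -224.
Position 18 falls in track C as its term 6, giving 49.

40, -224, 49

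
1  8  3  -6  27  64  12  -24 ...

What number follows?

The slot pattern repeats as AABB (period 4), so there are 2 interleaved tracks.
Stream A: 1, 8, 27, 64 (perfect cubes starting at 1³).
Stream B: 3, -6, 12, -24 (geometric, ×-2 each step).
The 9th slot belongs to stream A; its 5th term is 125.

125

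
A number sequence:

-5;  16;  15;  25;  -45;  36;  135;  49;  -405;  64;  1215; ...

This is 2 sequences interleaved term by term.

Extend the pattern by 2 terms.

Taking every 2nd term gives 2 separate tracks.
Track A: -5, 15, -45, 135, -405, 1215 (multiplying by -3 each time).
Track B: 16, 25, 36, 49, 64 (the squares 4², 5², 6², …).
The 12th slot belongs to track B; its 6th term is 81.
Position 13 → track A, term 7 = -3645.

81, -3645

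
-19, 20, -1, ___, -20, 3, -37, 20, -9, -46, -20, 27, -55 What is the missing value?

Split by position mod 3: positions 1, 4, 7, … form one track, and each other residue class forms its own.
Stream A = -19, ?, -37, -46, -55: subtracting 9 each time.
Stream B = 20, -20, 20, -20: oscillating between 20 and -20.
Stream C = -1, 3, -9, 27: a geometric progression (common ratio -3).
The gap is stream A's term 2; the rule gives -28.

-28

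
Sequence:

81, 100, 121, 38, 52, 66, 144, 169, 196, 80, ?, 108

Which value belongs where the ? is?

The slot pattern repeats as AAABBB (period 6), so there are 2 interleaved tracks.
Stream A: 81, 100, 121, 144, 169, 196 (perfect squares starting at 9²).
Stream B: 38, 52, 66, 80, ?, 108 (arithmetic with common difference +14).
Stream B's pattern makes the blank 94.

94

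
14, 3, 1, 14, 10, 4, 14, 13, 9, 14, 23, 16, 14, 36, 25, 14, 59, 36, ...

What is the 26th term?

Taking every 3rd term gives 3 separate tracks.
Subsequence A = 14, 14, 14, 14, 14, 14: always 14.
Subsequence B = 3, 10, 13, 23, 36, 59: each term equals the sum of the previous two.
Subsequence C = 1, 4, 9, 16, 25, 36: perfect squares starting at 1².
Position 26 → subsequence B, term 9 = 249.

249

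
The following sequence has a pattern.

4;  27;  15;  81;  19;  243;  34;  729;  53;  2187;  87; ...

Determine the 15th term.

Taking every 2nd term gives 2 separate tracks.
Stream A: 4, 15, 19, 34, 53, 87. Fibonacci-style (each term is the sum of the two before it).
Stream B: 27, 81, 243, 729, 2187. Powers of 3.
Position 15 → stream A, term 8 = 227.

227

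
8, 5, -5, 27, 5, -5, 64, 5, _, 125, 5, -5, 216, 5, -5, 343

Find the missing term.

-5

Positions follow the repeating pattern ABB; grouping by letter gives 2 tracks.
Stream A = 8, 27, 64, 125, 216, 343: consecutive cubes n³ from n = 2.
Stream B = 5, -5, 5, -5, 5, ?, 5, -5, 5, -5: oscillating between 5 and -5.
The gap is stream B's term 6; the rule gives -5.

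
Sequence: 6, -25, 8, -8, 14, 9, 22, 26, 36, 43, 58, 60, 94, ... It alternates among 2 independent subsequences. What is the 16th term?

Split by position mod 2 into 2 tracks.
Track A: 6, 8, 14, 22, 36, 58, 94 — each term equals the sum of the previous two.
Track B: -25, -8, 9, 26, 43, 60 — arithmetic with common difference +17.
Position 16 → track B, term 8 = 94.

94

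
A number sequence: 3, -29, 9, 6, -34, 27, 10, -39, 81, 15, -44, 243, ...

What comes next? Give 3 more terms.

The terms cycle through 3 interleaved subsequences.
Track A = 3, 6, 10, 15: triangular numbers starting at T_2.
Track B = -29, -34, -39, -44: arithmetic, step −5.
Track C = 9, 27, 81, 243: successive powers of 3.
Position 13 falls in track A as its term 5, giving 21.
Term 14 comes from track B (its 5th entry): -49.
Term 15 comes from track C (its 5th entry): 729.

21, -49, 729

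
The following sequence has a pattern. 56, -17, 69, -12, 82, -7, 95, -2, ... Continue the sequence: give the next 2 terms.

108, 3

The terms cycle through 2 interleaved subsequences.
Subsequence A = 56, 69, 82, 95: arithmetic with common difference +13.
Subsequence B = -17, -12, -7, -2: linear: a_n = -22 + 5·n.
Term 9 comes from subsequence A (its 5th entry): 108.
Term 10 comes from subsequence B (its 5th entry): 3.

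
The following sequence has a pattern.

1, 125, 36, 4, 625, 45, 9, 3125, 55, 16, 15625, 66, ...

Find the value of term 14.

78125

Read the sequence 3 terms at a time; column i is its own pattern.
Track A = 1, 4, 9, 16: consecutive squares n² from n = 1.
Track B = 125, 625, 3125, 15625: powers of 5.
Track C = 36, 45, 55, 66: the triangular numbers T_8, T_9, ….
The 14th slot belongs to track B; its 5th term is 78125.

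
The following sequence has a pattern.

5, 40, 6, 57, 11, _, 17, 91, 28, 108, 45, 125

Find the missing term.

Positions 1, 3, 5, … form one subsequence and positions 2, 4, 6, … form another.
Track A: 5, 6, 11, 17, 28, 45. Each term equals the sum of the previous two.
Track B: 40, 57, ?, 91, 108, 125. Adding 17 each time.
So the missing entry in track B is 74.

74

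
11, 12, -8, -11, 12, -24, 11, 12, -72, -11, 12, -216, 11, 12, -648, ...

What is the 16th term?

-11

Taking every 3rd term gives 3 separate tracks.
Track A: 11, -11, 11, -11, 11 — oscillating between 11 and -11.
Track B: 12, 12, 12, 12, 12 — always 12.
Track C: -8, -24, -72, -216, -648 — geometric with ratio 3.
Position 16 falls in track A as its term 6, giving -11.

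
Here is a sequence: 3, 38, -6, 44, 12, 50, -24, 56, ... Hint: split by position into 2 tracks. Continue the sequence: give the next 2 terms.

48, 62

Positions 1, 3, 5, … form one subsequence and positions 2, 4, 6, … form another.
Track A = 3, -6, 12, -24: multiplying by -2 each time.
Track B = 38, 44, 50, 56: adding 6 each time.
Position 9 falls in track A as its term 5, giving 48.
Position 10 falls in track B as its term 5, giving 62.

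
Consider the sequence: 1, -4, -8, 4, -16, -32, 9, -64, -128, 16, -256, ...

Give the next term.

The slot pattern repeats as ABB (period 3), so there are 2 interleaved tracks.
Subsequence A = 1, 4, 9, 16: perfect squares starting at 1².
Subsequence B = -4, -8, -16, -32, -64, -128, -256: geometric with ratio 2.
The 12th slot belongs to subsequence B; its 8th term is -512.

-512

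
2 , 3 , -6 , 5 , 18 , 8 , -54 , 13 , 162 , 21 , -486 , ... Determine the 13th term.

1458

The terms cycle through 2 interleaved subsequences.
Track A is 2, -6, 18, -54, 162, -486, which is multiplying by -3 each time.
Track B is 3, 5, 8, 13, 21, which is each term equals the sum of the previous two.
The 13th slot belongs to track A; its 7th term is 1458.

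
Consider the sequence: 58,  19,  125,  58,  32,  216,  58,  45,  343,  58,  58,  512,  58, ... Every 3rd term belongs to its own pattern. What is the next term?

71

Split by position mod 3: positions 1, 4, 7, … form one track, and each other residue class forms its own.
Track A = 58, 58, 58, 58, 58: the constant sequence 58.
Track B = 19, 32, 45, 58: adding 13 each time.
Track C = 125, 216, 343, 512: perfect cubes starting at 5³.
The 14th slot belongs to track B; its 5th term is 71.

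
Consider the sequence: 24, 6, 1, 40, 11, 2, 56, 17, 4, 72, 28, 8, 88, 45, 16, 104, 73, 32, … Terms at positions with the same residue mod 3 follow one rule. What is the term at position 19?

120

Split by position mod 3: positions 1, 4, 7, … form one track, and each other residue class forms its own.
Stream A is 24, 40, 56, 72, 88, 104, which is adding 16 each time.
Stream B is 6, 11, 17, 28, 45, 73, which is a Fibonacci-like recurrence a_n = a_{n-1} + a_{n-2}.
Stream C is 1, 2, 4, 8, 16, 32, which is a geometric progression (common ratio 2).
Position 19 → stream A, term 7 = 120.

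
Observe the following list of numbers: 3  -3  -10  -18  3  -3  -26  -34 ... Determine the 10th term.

-3

The slot pattern repeats as AABB (period 4), so there are 2 interleaved tracks.
Subsequence A is 3, -3, 3, -3, which is the oscillation 3·(−1)^(n+1).
Subsequence B is -10, -18, -26, -34, which is arithmetic with common difference −8.
Position 10 → subsequence A, term 6 = -3.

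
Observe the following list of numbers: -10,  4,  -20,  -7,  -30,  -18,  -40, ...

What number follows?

-29

Split by position mod 2 into 2 tracks.
Track A = -10, -20, -30, -40: arithmetic with common difference −10.
Track B = 4, -7, -18: subtracting 11 each time.
Term 8 comes from track B (its 4th entry): -29.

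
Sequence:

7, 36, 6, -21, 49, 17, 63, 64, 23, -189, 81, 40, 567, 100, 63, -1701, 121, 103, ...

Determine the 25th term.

45927

The terms cycle through 3 interleaved subsequences.
Stream A = 7, -21, 63, -189, 567, -1701: multiplying by -3 each time.
Stream B = 36, 49, 64, 81, 100, 121: consecutive squares n² from n = 6.
Stream C = 6, 17, 23, 40, 63, 103: a Fibonacci-like recurrence a_n = a_{n-1} + a_{n-2}.
Position 25 falls in stream A as its term 9, giving 45927.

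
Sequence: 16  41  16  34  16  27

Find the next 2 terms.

16, 20

Taking every 2nd term gives 2 separate tracks.
Stream A: 16, 16, 16 — always 16.
Stream B: 41, 34, 27 — arithmetic, step −7.
Position 7 → stream A, term 4 = 16.
The 8th slot belongs to stream B; its 4th term is 20.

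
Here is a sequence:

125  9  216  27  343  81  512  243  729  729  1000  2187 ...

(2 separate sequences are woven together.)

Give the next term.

Positions 1, 3, 5, … form one subsequence and positions 2, 4, 6, … form another.
Track A: 125, 216, 343, 512, 729, 1000 — the cubes 5³, 6³, 7³, ….
Track B: 9, 27, 81, 243, 729, 2187 — successive powers of 3.
Position 13 → track A, term 7 = 1331.

1331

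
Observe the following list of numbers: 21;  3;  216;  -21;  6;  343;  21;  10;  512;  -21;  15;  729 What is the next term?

21

Split by position mod 3: positions 1, 4, 7, … form one track, and each other residue class forms its own.
Subsequence A: 21, -21, 21, -21. Alternating ±21.
Subsequence B: 3, 6, 10, 15. Triangular numbers starting at T_2.
Subsequence C: 216, 343, 512, 729. The cubes 6³, 7³, 8³, ….
Term 13 comes from subsequence A (its 5th entry): 21.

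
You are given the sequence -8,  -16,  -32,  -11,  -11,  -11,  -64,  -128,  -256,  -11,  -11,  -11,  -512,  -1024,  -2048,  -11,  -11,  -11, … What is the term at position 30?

-11

Reading positions in blocks of 6 reveals the pattern AAABBB — 2 tracks woven together.
Stream A = -8, -16, -32, -64, -128, -256, -512, -1024, -2048: a geometric progression (common ratio 2).
Stream B = -11, -11, -11, -11, -11, -11, -11, -11, -11: constant -11.
The 30th slot belongs to stream B; its 15th term is -11.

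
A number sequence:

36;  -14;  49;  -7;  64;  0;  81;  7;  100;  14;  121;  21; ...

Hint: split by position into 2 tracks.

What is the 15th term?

169

Taking every 2nd term gives 2 separate tracks.
Subsequence A: 36, 49, 64, 81, 100, 121 — perfect squares starting at 6².
Subsequence B: -14, -7, 0, 7, 14, 21 — arithmetic with common difference +7.
Term 15 comes from subsequence A (its 8th entry): 169.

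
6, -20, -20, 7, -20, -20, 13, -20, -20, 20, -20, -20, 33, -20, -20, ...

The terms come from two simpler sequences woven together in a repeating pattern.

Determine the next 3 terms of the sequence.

The slot pattern repeats as ABB (period 3), so there are 2 interleaved tracks.
Track A: 6, 7, 13, 20, 33 — each term equals the sum of the previous two.
Track B: -20, -20, -20, -20, -20, -20, -20, -20, -20, -20 — constant -20.
Position 16 falls in track A as its term 6, giving 53.
Position 17 → track B, term 11 = -20.
Position 18 → track B, term 12 = -20.

53, -20, -20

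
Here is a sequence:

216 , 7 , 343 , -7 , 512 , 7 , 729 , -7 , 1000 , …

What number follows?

7

Split by position mod 2 into 2 tracks.
Subsequence A = 216, 343, 512, 729, 1000: the cubes 6³, 7³, 8³, ….
Subsequence B = 7, -7, 7, -7: the oscillation 7·(−1)^(n+1).
Position 10 → subsequence B, term 5 = 7.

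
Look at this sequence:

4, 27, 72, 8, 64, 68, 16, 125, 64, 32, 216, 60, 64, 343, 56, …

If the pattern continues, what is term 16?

128

Split by position mod 3: positions 1, 4, 7, … form one track, and each other residue class forms its own.
Stream A: 4, 8, 16, 32, 64 (successive powers of 2).
Stream B: 27, 64, 125, 216, 343 (perfect cubes starting at 3³).
Stream C: 72, 68, 64, 60, 56 (linear: a_n = 76 − 4·n).
Position 16 → stream A, term 6 = 128.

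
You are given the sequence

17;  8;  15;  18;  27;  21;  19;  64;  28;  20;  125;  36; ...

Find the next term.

The terms cycle through 3 interleaved subsequences.
Subsequence A is 17, 18, 19, 20, which is arithmetic with common difference +1.
Subsequence B is 8, 27, 64, 125, which is the cubes 2³, 3³, 4³, ….
Subsequence C is 15, 21, 28, 36, which is triangular numbers n(n+1)/2 for n = 5, 6, ….
Term 13 comes from subsequence A (its 5th entry): 21.

21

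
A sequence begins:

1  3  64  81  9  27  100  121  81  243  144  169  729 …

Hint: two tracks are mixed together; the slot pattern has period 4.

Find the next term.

The slot pattern repeats as AABB (period 4), so there are 2 interleaved tracks.
Track A: 1, 3, 9, 27, 81, 243, 729 (powers 3^0, 3^1, 3^2, …).
Track B: 64, 81, 100, 121, 144, 169 (consecutive squares n² from n = 8).
Term 14 comes from track A (its 8th entry): 2187.

2187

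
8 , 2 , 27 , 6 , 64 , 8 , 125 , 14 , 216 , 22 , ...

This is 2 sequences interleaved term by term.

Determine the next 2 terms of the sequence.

343, 36

Taking every 2nd term gives 2 separate tracks.
Track A is 8, 27, 64, 125, 216, which is consecutive cubes n³ from n = 2.
Track B is 2, 6, 8, 14, 22, which is each term equals the sum of the previous two.
Position 11 → track A, term 6 = 343.
Position 12 → track B, term 6 = 36.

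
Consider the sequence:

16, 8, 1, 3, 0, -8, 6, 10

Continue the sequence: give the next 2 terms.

-16, -24

Positions follow the repeating pattern AABB; grouping by letter gives 2 tracks.
Track A: 16, 8, 0, -8 (arithmetic with common difference −8).
Track B: 1, 3, 6, 10 (triangular numbers starting at T_1).
Position 9 falls in track A as its term 5, giving -16.
The 10th slot belongs to track A; its 6th term is -24.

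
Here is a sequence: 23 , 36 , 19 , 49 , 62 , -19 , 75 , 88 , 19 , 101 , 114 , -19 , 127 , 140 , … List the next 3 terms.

Reading positions in blocks of 3 reveals the pattern AAB — 2 tracks woven together.
Subsequence A: 23, 36, 49, 62, 75, 88, 101, 114, 127, 140 — arithmetic with common difference +13.
Subsequence B: 19, -19, 19, -19 — the oscillation 19·(−1)^(n+1).
Term 15 comes from subsequence B (its 5th entry): 19.
The 16th slot belongs to subsequence A; its 11th term is 153.
Term 17 comes from subsequence A (its 12th entry): 166.

19, 153, 166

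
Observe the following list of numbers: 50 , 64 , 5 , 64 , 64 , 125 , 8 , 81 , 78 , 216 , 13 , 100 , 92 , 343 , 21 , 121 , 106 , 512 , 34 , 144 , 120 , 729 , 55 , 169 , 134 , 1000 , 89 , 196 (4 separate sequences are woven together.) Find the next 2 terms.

148, 1331

The terms cycle through 4 interleaved subsequences.
Track A is 50, 64, 78, 92, 106, 120, 134, which is arithmetic, step +14.
Track B is 64, 125, 216, 343, 512, 729, 1000, which is the cubes 4³, 5³, 6³, ….
Track C is 5, 8, 13, 21, 34, 55, 89, which is each term equals the sum of the previous two.
Track D is 64, 81, 100, 121, 144, 169, 196, which is the squares 8², 9², 10², ….
Position 29 → track A, term 8 = 148.
Position 30 falls in track B as its term 8, giving 1331.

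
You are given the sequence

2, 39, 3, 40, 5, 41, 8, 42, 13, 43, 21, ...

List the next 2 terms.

44, 34

Odd-indexed and even-indexed terms follow separate rules.
Track A: 2, 3, 5, 8, 13, 21 (Fibonacci-style (each term is the sum of the two before it)).
Track B: 39, 40, 41, 42, 43 (linear: a_n = 38 + n).
Term 12 comes from track B (its 6th entry): 44.
Position 13 falls in track A as its term 7, giving 34.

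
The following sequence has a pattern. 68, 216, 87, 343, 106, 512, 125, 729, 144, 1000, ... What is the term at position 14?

1728

Positions 1, 3, 5, … form one subsequence and positions 2, 4, 6, … form another.
Subsequence A: 68, 87, 106, 125, 144 — linear: a_n = 49 + 19·n.
Subsequence B: 216, 343, 512, 729, 1000 — consecutive cubes n³ from n = 6.
Position 14 → subsequence B, term 7 = 1728.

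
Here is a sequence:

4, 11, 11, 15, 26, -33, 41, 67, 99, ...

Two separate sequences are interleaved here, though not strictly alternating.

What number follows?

Reading positions in blocks of 3 reveals the pattern AAB — 2 tracks woven together.
Track A = 4, 11, 15, 26, 41, 67: each term equals the sum of the previous two.
Track B = 11, -33, 99: geometric, ×-3 each step.
Position 10 falls in track A as its term 7, giving 108.

108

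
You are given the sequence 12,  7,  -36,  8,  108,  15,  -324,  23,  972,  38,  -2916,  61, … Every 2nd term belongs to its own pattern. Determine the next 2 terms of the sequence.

Split by position mod 2 into 2 tracks.
Track A: 12, -36, 108, -324, 972, -2916 — geometric with ratio -3.
Track B: 7, 8, 15, 23, 38, 61 — Fibonacci-style (each term is the sum of the two before it).
Position 13 → track A, term 7 = 8748.
The 14th slot belongs to track B; its 7th term is 99.

8748, 99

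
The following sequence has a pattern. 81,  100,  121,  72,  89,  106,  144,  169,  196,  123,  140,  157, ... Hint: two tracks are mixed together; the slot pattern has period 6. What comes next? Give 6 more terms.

225, 256, 289, 174, 191, 208

Reading positions in blocks of 6 reveals the pattern AAABBB — 2 tracks woven together.
Track A: 81, 100, 121, 144, 169, 196 (perfect squares starting at 9²).
Track B: 72, 89, 106, 123, 140, 157 (adding 17 each time).
The 13th slot belongs to track A; its 7th term is 225.
Position 14 falls in track A as its term 8, giving 256.
Position 15 → track A, term 9 = 289.
The 16th slot belongs to track B; its 7th term is 174.
Term 17 comes from track B (its 8th entry): 191.
The 18th slot belongs to track B; its 9th term is 208.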